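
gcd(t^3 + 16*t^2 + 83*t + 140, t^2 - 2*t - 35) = t + 5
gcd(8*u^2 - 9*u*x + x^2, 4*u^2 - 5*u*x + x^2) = -u + x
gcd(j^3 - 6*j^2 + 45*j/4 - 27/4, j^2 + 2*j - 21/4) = j - 3/2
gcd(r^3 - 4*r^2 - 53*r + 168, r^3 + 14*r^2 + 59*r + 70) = r + 7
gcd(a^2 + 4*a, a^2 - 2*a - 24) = a + 4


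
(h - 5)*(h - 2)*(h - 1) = h^3 - 8*h^2 + 17*h - 10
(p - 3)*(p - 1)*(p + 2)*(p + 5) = p^4 + 3*p^3 - 15*p^2 - 19*p + 30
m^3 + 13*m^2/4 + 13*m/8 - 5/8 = (m - 1/4)*(m + 1)*(m + 5/2)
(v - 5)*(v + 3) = v^2 - 2*v - 15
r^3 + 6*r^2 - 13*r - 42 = (r - 3)*(r + 2)*(r + 7)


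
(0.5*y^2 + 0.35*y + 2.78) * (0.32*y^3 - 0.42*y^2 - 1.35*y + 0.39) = 0.16*y^5 - 0.098*y^4 + 0.0675999999999999*y^3 - 1.4451*y^2 - 3.6165*y + 1.0842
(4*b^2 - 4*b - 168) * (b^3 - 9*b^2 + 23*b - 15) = 4*b^5 - 40*b^4 - 40*b^3 + 1360*b^2 - 3804*b + 2520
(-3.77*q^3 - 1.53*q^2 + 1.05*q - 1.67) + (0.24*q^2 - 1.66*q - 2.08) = -3.77*q^3 - 1.29*q^2 - 0.61*q - 3.75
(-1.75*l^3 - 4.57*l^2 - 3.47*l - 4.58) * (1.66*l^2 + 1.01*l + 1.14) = -2.905*l^5 - 9.3537*l^4 - 12.3709*l^3 - 16.3173*l^2 - 8.5816*l - 5.2212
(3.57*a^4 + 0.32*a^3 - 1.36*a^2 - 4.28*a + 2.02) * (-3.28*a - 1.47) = -11.7096*a^5 - 6.2975*a^4 + 3.9904*a^3 + 16.0376*a^2 - 0.334*a - 2.9694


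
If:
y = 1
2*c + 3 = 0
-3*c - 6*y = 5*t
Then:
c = -3/2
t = -3/10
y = 1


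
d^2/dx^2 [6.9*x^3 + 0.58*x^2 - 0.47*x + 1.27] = 41.4*x + 1.16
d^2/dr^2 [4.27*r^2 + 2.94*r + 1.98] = 8.54000000000000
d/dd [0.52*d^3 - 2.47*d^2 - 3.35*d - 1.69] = 1.56*d^2 - 4.94*d - 3.35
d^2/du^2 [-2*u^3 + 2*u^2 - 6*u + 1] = 4 - 12*u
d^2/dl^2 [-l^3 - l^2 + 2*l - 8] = -6*l - 2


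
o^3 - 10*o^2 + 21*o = o*(o - 7)*(o - 3)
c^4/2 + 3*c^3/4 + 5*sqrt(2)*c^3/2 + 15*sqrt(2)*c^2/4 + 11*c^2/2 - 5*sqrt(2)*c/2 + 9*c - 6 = (c/2 + sqrt(2))*(c - 1/2)*(c + 2)*(c + 3*sqrt(2))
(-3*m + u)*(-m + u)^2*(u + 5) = -3*m^3*u - 15*m^3 + 7*m^2*u^2 + 35*m^2*u - 5*m*u^3 - 25*m*u^2 + u^4 + 5*u^3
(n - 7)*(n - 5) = n^2 - 12*n + 35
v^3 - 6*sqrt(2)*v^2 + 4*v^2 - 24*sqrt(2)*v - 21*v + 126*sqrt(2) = (v - 3)*(v + 7)*(v - 6*sqrt(2))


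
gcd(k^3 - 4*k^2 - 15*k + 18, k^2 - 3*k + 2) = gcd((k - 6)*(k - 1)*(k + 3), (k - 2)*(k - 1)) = k - 1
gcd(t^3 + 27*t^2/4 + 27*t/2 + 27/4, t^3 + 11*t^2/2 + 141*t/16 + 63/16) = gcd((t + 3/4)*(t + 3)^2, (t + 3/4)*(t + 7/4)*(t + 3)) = t^2 + 15*t/4 + 9/4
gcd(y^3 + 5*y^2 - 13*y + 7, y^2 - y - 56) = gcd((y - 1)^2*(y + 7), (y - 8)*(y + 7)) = y + 7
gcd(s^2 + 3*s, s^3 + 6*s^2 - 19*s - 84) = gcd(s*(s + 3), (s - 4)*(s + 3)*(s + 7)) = s + 3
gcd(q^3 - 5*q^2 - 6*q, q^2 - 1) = q + 1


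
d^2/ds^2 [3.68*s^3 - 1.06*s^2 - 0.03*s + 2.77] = 22.08*s - 2.12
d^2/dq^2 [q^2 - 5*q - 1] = 2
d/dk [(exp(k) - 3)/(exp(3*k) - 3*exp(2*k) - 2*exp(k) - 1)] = ((exp(k) - 3)*(-3*exp(2*k) + 6*exp(k) + 2) + exp(3*k) - 3*exp(2*k) - 2*exp(k) - 1)*exp(k)/(-exp(3*k) + 3*exp(2*k) + 2*exp(k) + 1)^2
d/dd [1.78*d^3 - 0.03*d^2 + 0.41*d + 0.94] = 5.34*d^2 - 0.06*d + 0.41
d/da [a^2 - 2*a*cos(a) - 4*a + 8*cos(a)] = 2*a*sin(a) + 2*a - 8*sin(a) - 2*cos(a) - 4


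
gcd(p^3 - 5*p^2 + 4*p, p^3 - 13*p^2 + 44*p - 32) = p^2 - 5*p + 4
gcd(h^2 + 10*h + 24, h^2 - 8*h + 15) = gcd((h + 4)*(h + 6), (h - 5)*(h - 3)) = 1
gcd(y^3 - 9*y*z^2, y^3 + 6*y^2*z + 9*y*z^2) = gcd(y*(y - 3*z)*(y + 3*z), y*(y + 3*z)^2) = y^2 + 3*y*z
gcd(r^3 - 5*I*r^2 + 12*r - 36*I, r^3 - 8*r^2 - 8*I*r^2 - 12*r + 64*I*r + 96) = r^2 - 8*I*r - 12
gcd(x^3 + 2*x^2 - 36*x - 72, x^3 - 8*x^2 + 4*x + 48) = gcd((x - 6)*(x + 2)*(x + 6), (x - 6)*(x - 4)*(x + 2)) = x^2 - 4*x - 12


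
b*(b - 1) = b^2 - b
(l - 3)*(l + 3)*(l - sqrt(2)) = l^3 - sqrt(2)*l^2 - 9*l + 9*sqrt(2)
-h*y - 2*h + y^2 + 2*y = (-h + y)*(y + 2)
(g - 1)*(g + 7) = g^2 + 6*g - 7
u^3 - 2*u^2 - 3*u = u*(u - 3)*(u + 1)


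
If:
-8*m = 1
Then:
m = -1/8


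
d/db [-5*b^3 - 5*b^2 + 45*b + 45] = -15*b^2 - 10*b + 45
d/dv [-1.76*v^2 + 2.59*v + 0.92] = 2.59 - 3.52*v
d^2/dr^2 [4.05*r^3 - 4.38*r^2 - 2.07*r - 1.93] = 24.3*r - 8.76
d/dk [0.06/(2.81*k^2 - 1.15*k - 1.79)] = (0.069 - 0.3372*k)/(-2.81*k^2 + 1.15*k + 1.79)^2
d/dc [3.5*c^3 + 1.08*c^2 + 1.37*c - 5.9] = 10.5*c^2 + 2.16*c + 1.37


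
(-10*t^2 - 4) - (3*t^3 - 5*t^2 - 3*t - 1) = -3*t^3 - 5*t^2 + 3*t - 3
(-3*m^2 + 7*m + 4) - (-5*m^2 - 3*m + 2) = 2*m^2 + 10*m + 2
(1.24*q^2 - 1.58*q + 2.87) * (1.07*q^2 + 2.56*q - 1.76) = 1.3268*q^4 + 1.4838*q^3 - 3.1563*q^2 + 10.128*q - 5.0512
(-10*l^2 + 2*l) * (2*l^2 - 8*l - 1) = -20*l^4 + 84*l^3 - 6*l^2 - 2*l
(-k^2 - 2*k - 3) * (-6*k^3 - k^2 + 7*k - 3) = 6*k^5 + 13*k^4 + 13*k^3 - 8*k^2 - 15*k + 9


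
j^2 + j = j*(j + 1)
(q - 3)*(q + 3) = q^2 - 9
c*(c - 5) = c^2 - 5*c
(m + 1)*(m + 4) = m^2 + 5*m + 4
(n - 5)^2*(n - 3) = n^3 - 13*n^2 + 55*n - 75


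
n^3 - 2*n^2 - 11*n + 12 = (n - 4)*(n - 1)*(n + 3)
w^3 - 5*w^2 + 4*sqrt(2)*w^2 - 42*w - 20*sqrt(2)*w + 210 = (w - 5)*(w - 3*sqrt(2))*(w + 7*sqrt(2))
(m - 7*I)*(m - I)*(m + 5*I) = m^3 - 3*I*m^2 + 33*m - 35*I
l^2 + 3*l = l*(l + 3)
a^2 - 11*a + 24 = (a - 8)*(a - 3)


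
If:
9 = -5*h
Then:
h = -9/5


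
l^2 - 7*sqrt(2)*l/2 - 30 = (l - 6*sqrt(2))*(l + 5*sqrt(2)/2)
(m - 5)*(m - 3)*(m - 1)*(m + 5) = m^4 - 4*m^3 - 22*m^2 + 100*m - 75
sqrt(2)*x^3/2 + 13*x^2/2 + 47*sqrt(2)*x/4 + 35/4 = (x + 5*sqrt(2)/2)*(x + 7*sqrt(2)/2)*(sqrt(2)*x/2 + 1/2)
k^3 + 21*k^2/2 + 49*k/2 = k*(k + 7/2)*(k + 7)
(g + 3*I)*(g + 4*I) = g^2 + 7*I*g - 12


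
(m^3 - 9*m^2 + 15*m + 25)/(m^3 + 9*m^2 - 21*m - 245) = (m^2 - 4*m - 5)/(m^2 + 14*m + 49)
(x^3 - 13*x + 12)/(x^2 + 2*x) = (x^3 - 13*x + 12)/(x*(x + 2))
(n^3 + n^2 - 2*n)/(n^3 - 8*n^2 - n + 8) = n*(n + 2)/(n^2 - 7*n - 8)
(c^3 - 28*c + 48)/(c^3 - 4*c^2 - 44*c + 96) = (c - 4)/(c - 8)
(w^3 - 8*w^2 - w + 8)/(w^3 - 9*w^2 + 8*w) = (w + 1)/w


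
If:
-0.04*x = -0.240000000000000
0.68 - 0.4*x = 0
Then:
No Solution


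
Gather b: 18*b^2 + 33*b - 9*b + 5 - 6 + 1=18*b^2 + 24*b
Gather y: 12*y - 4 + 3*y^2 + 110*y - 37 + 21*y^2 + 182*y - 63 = 24*y^2 + 304*y - 104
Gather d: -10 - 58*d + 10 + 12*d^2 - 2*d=12*d^2 - 60*d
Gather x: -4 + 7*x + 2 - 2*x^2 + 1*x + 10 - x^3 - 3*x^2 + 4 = -x^3 - 5*x^2 + 8*x + 12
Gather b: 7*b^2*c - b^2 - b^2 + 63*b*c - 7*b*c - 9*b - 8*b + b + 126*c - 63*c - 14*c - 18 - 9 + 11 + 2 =b^2*(7*c - 2) + b*(56*c - 16) + 49*c - 14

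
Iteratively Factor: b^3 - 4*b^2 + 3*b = (b - 3)*(b^2 - b) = b*(b - 3)*(b - 1)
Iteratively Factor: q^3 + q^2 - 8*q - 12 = (q + 2)*(q^2 - q - 6) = (q + 2)^2*(q - 3)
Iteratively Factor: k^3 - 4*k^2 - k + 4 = (k + 1)*(k^2 - 5*k + 4) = (k - 4)*(k + 1)*(k - 1)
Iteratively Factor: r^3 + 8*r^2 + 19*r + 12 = (r + 4)*(r^2 + 4*r + 3) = (r + 1)*(r + 4)*(r + 3)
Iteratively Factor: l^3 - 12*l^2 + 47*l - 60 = (l - 3)*(l^2 - 9*l + 20) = (l - 4)*(l - 3)*(l - 5)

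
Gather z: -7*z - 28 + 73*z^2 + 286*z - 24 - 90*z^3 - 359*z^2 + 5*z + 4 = -90*z^3 - 286*z^2 + 284*z - 48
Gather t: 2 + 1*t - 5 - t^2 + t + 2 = -t^2 + 2*t - 1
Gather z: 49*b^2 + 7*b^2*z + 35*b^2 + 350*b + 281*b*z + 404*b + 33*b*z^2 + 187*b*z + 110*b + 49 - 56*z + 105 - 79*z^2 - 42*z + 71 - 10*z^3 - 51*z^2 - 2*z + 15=84*b^2 + 864*b - 10*z^3 + z^2*(33*b - 130) + z*(7*b^2 + 468*b - 100) + 240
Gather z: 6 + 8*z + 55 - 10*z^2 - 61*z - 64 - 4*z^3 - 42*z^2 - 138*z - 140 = -4*z^3 - 52*z^2 - 191*z - 143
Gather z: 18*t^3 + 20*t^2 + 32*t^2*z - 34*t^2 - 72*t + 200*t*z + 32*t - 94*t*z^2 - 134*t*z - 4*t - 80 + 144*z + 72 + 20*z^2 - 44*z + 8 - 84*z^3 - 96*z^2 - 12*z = 18*t^3 - 14*t^2 - 44*t - 84*z^3 + z^2*(-94*t - 76) + z*(32*t^2 + 66*t + 88)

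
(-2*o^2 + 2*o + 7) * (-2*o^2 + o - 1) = 4*o^4 - 6*o^3 - 10*o^2 + 5*o - 7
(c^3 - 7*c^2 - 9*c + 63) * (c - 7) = c^4 - 14*c^3 + 40*c^2 + 126*c - 441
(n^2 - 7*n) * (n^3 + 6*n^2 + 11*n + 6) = n^5 - n^4 - 31*n^3 - 71*n^2 - 42*n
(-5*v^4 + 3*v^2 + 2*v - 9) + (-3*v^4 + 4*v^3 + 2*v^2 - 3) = -8*v^4 + 4*v^3 + 5*v^2 + 2*v - 12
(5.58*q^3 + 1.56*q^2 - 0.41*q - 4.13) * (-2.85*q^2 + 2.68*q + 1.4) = -15.903*q^5 + 10.5084*q^4 + 13.1613*q^3 + 12.8557*q^2 - 11.6424*q - 5.782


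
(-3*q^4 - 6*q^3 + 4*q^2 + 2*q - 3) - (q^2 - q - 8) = -3*q^4 - 6*q^3 + 3*q^2 + 3*q + 5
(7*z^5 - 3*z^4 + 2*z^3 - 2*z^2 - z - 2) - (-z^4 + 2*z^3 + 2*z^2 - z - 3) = 7*z^5 - 2*z^4 - 4*z^2 + 1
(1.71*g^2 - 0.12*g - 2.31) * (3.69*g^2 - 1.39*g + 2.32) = 6.3099*g^4 - 2.8197*g^3 - 4.3899*g^2 + 2.9325*g - 5.3592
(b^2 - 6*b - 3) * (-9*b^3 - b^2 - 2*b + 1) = -9*b^5 + 53*b^4 + 31*b^3 + 16*b^2 - 3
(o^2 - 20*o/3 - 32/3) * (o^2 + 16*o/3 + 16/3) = o^4 - 4*o^3/3 - 368*o^2/9 - 832*o/9 - 512/9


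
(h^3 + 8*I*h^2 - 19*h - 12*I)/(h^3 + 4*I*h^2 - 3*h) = (h + 4*I)/h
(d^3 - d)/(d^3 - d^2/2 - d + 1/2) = 2*d/(2*d - 1)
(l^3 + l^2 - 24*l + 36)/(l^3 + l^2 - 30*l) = (l^2 - 5*l + 6)/(l*(l - 5))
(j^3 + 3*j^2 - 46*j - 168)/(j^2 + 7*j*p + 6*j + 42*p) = (j^2 - 3*j - 28)/(j + 7*p)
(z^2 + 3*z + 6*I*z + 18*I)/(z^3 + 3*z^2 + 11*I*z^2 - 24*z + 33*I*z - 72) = (z + 6*I)/(z^2 + 11*I*z - 24)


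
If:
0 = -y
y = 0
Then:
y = 0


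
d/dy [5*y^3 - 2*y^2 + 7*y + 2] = 15*y^2 - 4*y + 7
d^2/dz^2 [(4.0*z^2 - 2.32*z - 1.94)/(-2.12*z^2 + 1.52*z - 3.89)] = (-4.925184*z^3 + 250.238016*z^2 - 152.304192*z - 116.65464)/(9.528128*z^6 - 20.494464*z^5 + 67.143792*z^4 - 78.722624*z^3 + 123.202524*z^2 - 69.002376*z + 58.863869)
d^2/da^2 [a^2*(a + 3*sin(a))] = -3*a^2*sin(a) + 12*a*cos(a) + 6*a + 6*sin(a)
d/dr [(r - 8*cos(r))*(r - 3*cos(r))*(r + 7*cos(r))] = 4*r^2*sin(r) + 3*r^2 + 53*r*sin(2*r) - 8*r*cos(r) - 504*sin(r)*cos(r)^2 - 53*cos(r)^2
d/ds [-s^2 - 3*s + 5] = -2*s - 3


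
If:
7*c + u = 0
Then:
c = -u/7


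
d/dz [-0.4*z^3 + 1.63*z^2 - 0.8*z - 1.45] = -1.2*z^2 + 3.26*z - 0.8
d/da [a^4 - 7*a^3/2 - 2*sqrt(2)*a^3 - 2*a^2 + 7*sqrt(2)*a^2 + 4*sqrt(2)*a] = 4*a^3 - 21*a^2/2 - 6*sqrt(2)*a^2 - 4*a + 14*sqrt(2)*a + 4*sqrt(2)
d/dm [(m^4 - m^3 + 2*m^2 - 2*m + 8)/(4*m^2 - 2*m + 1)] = (8*m^5 - 10*m^4 + 8*m^3 + m^2 - 60*m + 14)/(16*m^4 - 16*m^3 + 12*m^2 - 4*m + 1)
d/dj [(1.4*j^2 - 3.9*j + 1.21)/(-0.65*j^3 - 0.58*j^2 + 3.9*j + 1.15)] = (0.91*j^4 - 5.07*j^3 + 5.5575*j^2 + 4.6236*j - 9.204)/(0.4225*j^6 + 0.754*j^5 - 4.7336*j^4 - 6.019*j^3 + 13.876*j^2 + 8.97*j + 1.3225)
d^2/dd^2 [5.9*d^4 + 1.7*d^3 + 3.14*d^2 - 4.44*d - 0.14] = 70.8*d^2 + 10.2*d + 6.28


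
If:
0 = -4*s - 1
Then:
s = -1/4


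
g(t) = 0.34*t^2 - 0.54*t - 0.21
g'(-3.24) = -2.74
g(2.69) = 0.80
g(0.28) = -0.33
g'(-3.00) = -2.58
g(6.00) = 8.79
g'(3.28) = 1.69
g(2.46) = 0.52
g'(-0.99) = -1.21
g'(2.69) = 1.29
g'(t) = 0.68*t - 0.54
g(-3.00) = 4.47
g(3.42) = 1.92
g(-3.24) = 5.11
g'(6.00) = 3.54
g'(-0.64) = -0.98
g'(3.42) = 1.79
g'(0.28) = -0.35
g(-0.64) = 0.27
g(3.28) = 1.68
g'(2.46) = 1.13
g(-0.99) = 0.66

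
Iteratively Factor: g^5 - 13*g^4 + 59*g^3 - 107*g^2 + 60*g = (g)*(g^4 - 13*g^3 + 59*g^2 - 107*g + 60) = g*(g - 3)*(g^3 - 10*g^2 + 29*g - 20) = g*(g - 3)*(g - 1)*(g^2 - 9*g + 20) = g*(g - 4)*(g - 3)*(g - 1)*(g - 5)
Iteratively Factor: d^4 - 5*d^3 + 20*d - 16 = (d - 4)*(d^3 - d^2 - 4*d + 4) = (d - 4)*(d + 2)*(d^2 - 3*d + 2) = (d - 4)*(d - 2)*(d + 2)*(d - 1)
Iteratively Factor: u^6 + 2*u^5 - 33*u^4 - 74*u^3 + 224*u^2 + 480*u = (u)*(u^5 + 2*u^4 - 33*u^3 - 74*u^2 + 224*u + 480) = u*(u + 4)*(u^4 - 2*u^3 - 25*u^2 + 26*u + 120) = u*(u + 4)^2*(u^3 - 6*u^2 - u + 30) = u*(u - 3)*(u + 4)^2*(u^2 - 3*u - 10) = u*(u - 5)*(u - 3)*(u + 4)^2*(u + 2)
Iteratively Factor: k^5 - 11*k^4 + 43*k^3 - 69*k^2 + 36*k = (k - 3)*(k^4 - 8*k^3 + 19*k^2 - 12*k) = (k - 3)^2*(k^3 - 5*k^2 + 4*k) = k*(k - 3)^2*(k^2 - 5*k + 4) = k*(k - 4)*(k - 3)^2*(k - 1)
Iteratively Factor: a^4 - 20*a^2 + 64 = (a + 2)*(a^3 - 2*a^2 - 16*a + 32) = (a - 2)*(a + 2)*(a^2 - 16) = (a - 4)*(a - 2)*(a + 2)*(a + 4)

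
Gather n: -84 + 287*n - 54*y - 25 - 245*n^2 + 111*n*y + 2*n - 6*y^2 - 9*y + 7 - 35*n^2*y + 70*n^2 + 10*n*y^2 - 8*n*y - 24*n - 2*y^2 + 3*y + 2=n^2*(-35*y - 175) + n*(10*y^2 + 103*y + 265) - 8*y^2 - 60*y - 100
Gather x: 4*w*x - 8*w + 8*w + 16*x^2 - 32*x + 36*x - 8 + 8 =16*x^2 + x*(4*w + 4)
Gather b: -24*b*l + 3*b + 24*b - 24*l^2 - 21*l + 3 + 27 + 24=b*(27 - 24*l) - 24*l^2 - 21*l + 54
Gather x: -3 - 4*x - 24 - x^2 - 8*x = -x^2 - 12*x - 27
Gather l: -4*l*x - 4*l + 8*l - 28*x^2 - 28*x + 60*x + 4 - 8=l*(4 - 4*x) - 28*x^2 + 32*x - 4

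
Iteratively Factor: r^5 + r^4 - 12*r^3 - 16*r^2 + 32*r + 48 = (r - 3)*(r^4 + 4*r^3 - 16*r - 16) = (r - 3)*(r + 2)*(r^3 + 2*r^2 - 4*r - 8) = (r - 3)*(r + 2)^2*(r^2 - 4) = (r - 3)*(r - 2)*(r + 2)^2*(r + 2)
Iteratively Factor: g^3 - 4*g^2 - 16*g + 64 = (g + 4)*(g^2 - 8*g + 16) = (g - 4)*(g + 4)*(g - 4)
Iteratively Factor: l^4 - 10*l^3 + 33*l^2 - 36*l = (l - 4)*(l^3 - 6*l^2 + 9*l) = (l - 4)*(l - 3)*(l^2 - 3*l) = l*(l - 4)*(l - 3)*(l - 3)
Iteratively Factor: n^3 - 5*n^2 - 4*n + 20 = (n - 2)*(n^2 - 3*n - 10) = (n - 2)*(n + 2)*(n - 5)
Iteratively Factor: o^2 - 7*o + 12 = (o - 4)*(o - 3)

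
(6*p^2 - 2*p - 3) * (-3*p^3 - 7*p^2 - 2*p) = -18*p^5 - 36*p^4 + 11*p^3 + 25*p^2 + 6*p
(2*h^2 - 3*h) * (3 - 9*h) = -18*h^3 + 33*h^2 - 9*h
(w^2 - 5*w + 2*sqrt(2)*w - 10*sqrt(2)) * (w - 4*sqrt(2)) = w^3 - 5*w^2 - 2*sqrt(2)*w^2 - 16*w + 10*sqrt(2)*w + 80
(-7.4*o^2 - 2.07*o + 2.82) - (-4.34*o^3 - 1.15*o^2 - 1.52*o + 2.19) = 4.34*o^3 - 6.25*o^2 - 0.55*o + 0.63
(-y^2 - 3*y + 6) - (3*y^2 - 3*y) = 6 - 4*y^2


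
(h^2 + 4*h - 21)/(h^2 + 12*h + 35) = (h - 3)/(h + 5)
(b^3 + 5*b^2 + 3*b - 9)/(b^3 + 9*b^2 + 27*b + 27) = (b - 1)/(b + 3)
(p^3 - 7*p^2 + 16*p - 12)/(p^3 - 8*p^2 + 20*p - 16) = (p - 3)/(p - 4)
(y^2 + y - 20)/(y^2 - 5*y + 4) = (y + 5)/(y - 1)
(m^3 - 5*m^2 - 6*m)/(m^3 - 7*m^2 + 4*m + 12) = m/(m - 2)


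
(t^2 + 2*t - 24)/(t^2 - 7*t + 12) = (t + 6)/(t - 3)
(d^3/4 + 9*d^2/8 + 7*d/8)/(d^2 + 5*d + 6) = d*(2*d^2 + 9*d + 7)/(8*(d^2 + 5*d + 6))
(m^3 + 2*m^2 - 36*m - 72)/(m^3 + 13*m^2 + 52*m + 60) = (m - 6)/(m + 5)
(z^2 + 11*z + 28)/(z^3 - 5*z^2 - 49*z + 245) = (z + 4)/(z^2 - 12*z + 35)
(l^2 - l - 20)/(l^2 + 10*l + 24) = (l - 5)/(l + 6)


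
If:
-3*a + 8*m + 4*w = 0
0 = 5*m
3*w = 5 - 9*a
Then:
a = 4/9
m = 0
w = 1/3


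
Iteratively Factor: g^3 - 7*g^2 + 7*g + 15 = (g - 3)*(g^2 - 4*g - 5) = (g - 5)*(g - 3)*(g + 1)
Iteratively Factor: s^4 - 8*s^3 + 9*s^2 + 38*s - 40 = (s - 1)*(s^3 - 7*s^2 + 2*s + 40) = (s - 4)*(s - 1)*(s^2 - 3*s - 10) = (s - 5)*(s - 4)*(s - 1)*(s + 2)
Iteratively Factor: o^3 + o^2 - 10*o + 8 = (o - 1)*(o^2 + 2*o - 8) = (o - 2)*(o - 1)*(o + 4)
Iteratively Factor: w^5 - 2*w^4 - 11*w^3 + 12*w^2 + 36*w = (w - 3)*(w^4 + w^3 - 8*w^2 - 12*w) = (w - 3)*(w + 2)*(w^3 - w^2 - 6*w) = w*(w - 3)*(w + 2)*(w^2 - w - 6) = w*(w - 3)*(w + 2)^2*(w - 3)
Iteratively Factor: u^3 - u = (u - 1)*(u^2 + u) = u*(u - 1)*(u + 1)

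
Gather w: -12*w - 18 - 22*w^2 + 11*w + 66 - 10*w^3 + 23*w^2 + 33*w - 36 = -10*w^3 + w^2 + 32*w + 12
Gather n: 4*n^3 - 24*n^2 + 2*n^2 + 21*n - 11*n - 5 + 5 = 4*n^3 - 22*n^2 + 10*n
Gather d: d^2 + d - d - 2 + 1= d^2 - 1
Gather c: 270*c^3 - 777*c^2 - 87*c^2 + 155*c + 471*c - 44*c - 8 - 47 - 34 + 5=270*c^3 - 864*c^2 + 582*c - 84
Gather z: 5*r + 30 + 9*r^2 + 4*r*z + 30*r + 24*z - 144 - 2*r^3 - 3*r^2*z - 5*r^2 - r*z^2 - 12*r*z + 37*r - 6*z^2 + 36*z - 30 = -2*r^3 + 4*r^2 + 72*r + z^2*(-r - 6) + z*(-3*r^2 - 8*r + 60) - 144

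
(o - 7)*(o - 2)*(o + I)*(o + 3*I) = o^4 - 9*o^3 + 4*I*o^3 + 11*o^2 - 36*I*o^2 + 27*o + 56*I*o - 42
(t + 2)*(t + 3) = t^2 + 5*t + 6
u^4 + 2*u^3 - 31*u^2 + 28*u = u*(u - 4)*(u - 1)*(u + 7)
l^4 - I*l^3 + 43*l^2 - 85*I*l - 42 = (l - 6*I)*(l - I)^2*(l + 7*I)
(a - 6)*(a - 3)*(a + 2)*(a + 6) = a^4 - a^3 - 42*a^2 + 36*a + 216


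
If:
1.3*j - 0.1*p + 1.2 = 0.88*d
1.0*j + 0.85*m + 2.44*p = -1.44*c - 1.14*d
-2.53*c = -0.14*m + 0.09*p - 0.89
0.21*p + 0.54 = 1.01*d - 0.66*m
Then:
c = 0.337273841870973 - 0.109898990169025*p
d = 0.363365354711109 - 0.669797268629691*p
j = -0.376478151072407*p - 0.677106529118634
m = -1.34317460805453*p - 0.262122714760273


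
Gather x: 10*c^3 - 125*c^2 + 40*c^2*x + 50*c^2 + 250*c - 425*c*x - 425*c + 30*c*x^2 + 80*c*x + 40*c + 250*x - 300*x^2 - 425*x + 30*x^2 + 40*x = 10*c^3 - 75*c^2 - 135*c + x^2*(30*c - 270) + x*(40*c^2 - 345*c - 135)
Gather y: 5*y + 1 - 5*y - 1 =0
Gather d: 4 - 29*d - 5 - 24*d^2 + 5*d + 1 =-24*d^2 - 24*d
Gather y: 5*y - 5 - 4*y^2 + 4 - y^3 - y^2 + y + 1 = -y^3 - 5*y^2 + 6*y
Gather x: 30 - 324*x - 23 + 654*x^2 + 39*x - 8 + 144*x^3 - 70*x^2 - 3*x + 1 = 144*x^3 + 584*x^2 - 288*x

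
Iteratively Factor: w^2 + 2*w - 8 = (w + 4)*(w - 2)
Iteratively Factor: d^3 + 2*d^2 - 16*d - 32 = (d - 4)*(d^2 + 6*d + 8) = (d - 4)*(d + 2)*(d + 4)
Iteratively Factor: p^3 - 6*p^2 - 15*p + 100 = (p - 5)*(p^2 - p - 20) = (p - 5)^2*(p + 4)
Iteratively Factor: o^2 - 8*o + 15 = (o - 5)*(o - 3)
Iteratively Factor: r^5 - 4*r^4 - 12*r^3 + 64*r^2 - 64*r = (r)*(r^4 - 4*r^3 - 12*r^2 + 64*r - 64) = r*(r + 4)*(r^3 - 8*r^2 + 20*r - 16) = r*(r - 2)*(r + 4)*(r^2 - 6*r + 8) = r*(r - 2)^2*(r + 4)*(r - 4)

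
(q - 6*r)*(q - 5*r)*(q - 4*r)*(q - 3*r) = q^4 - 18*q^3*r + 119*q^2*r^2 - 342*q*r^3 + 360*r^4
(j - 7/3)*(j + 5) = j^2 + 8*j/3 - 35/3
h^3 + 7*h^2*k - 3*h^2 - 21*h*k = h*(h - 3)*(h + 7*k)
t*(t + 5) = t^2 + 5*t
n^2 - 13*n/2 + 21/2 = (n - 7/2)*(n - 3)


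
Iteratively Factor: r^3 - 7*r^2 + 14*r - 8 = (r - 4)*(r^2 - 3*r + 2) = (r - 4)*(r - 1)*(r - 2)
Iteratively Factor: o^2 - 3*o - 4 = (o + 1)*(o - 4)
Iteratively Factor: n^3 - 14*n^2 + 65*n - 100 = (n - 4)*(n^2 - 10*n + 25) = (n - 5)*(n - 4)*(n - 5)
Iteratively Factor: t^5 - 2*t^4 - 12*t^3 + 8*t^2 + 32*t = (t + 2)*(t^4 - 4*t^3 - 4*t^2 + 16*t) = (t + 2)^2*(t^3 - 6*t^2 + 8*t) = t*(t + 2)^2*(t^2 - 6*t + 8) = t*(t - 2)*(t + 2)^2*(t - 4)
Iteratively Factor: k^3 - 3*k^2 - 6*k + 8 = (k - 1)*(k^2 - 2*k - 8) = (k - 4)*(k - 1)*(k + 2)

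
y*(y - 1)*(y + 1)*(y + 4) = y^4 + 4*y^3 - y^2 - 4*y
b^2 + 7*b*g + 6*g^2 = (b + g)*(b + 6*g)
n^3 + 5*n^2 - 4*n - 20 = (n - 2)*(n + 2)*(n + 5)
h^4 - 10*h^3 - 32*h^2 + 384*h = h*(h - 8)^2*(h + 6)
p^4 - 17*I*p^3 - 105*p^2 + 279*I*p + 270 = (p - 6*I)*(p - 5*I)*(p - 3*I)^2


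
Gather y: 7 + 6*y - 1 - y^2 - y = -y^2 + 5*y + 6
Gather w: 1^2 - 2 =-1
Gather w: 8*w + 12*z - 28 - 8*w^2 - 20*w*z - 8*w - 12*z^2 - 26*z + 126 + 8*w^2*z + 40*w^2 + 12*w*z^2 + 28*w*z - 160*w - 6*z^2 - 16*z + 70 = w^2*(8*z + 32) + w*(12*z^2 + 8*z - 160) - 18*z^2 - 30*z + 168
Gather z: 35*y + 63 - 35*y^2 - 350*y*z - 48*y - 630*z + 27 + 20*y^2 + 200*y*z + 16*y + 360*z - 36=-15*y^2 + 3*y + z*(-150*y - 270) + 54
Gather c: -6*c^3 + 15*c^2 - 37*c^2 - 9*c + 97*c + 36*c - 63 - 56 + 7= -6*c^3 - 22*c^2 + 124*c - 112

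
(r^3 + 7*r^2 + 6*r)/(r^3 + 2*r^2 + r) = (r + 6)/(r + 1)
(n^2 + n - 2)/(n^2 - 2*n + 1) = (n + 2)/(n - 1)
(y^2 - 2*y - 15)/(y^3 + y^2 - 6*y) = (y - 5)/(y*(y - 2))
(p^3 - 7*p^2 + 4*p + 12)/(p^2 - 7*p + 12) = (p^3 - 7*p^2 + 4*p + 12)/(p^2 - 7*p + 12)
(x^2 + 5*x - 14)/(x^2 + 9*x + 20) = (x^2 + 5*x - 14)/(x^2 + 9*x + 20)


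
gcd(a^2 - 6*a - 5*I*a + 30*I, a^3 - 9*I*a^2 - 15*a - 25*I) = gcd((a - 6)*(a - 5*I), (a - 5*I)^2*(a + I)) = a - 5*I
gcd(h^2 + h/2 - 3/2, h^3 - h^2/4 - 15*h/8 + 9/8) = h^2 + h/2 - 3/2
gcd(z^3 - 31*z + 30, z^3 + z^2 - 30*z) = z^2 + z - 30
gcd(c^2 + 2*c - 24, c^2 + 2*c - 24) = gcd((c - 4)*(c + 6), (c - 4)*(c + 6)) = c^2 + 2*c - 24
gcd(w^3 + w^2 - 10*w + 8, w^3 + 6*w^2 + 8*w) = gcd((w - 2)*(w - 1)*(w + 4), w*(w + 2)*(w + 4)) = w + 4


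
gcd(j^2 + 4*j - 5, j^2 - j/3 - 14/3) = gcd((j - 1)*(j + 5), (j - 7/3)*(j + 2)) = 1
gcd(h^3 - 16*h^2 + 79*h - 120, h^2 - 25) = h - 5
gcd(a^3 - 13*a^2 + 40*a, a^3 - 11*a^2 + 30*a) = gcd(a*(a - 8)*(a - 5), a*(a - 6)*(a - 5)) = a^2 - 5*a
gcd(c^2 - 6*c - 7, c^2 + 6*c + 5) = c + 1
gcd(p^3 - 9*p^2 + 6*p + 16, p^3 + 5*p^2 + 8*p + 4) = p + 1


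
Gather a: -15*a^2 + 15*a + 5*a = -15*a^2 + 20*a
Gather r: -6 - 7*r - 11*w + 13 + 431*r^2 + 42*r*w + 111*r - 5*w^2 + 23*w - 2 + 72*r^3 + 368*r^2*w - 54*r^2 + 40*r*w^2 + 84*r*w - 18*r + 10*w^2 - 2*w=72*r^3 + r^2*(368*w + 377) + r*(40*w^2 + 126*w + 86) + 5*w^2 + 10*w + 5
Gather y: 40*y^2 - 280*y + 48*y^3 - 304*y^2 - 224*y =48*y^3 - 264*y^2 - 504*y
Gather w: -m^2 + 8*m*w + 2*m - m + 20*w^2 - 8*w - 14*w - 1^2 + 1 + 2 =-m^2 + m + 20*w^2 + w*(8*m - 22) + 2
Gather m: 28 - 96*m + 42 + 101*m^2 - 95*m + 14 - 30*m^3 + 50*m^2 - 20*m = -30*m^3 + 151*m^2 - 211*m + 84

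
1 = 1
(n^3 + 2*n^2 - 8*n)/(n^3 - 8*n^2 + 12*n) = (n + 4)/(n - 6)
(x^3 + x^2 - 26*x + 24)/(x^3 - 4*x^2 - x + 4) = (x + 6)/(x + 1)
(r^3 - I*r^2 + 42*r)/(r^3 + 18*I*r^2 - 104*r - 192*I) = r*(r - 7*I)/(r^2 + 12*I*r - 32)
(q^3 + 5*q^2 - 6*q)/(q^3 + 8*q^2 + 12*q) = (q - 1)/(q + 2)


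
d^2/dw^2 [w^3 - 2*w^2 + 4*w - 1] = 6*w - 4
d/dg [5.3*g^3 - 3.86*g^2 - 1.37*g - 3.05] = 15.9*g^2 - 7.72*g - 1.37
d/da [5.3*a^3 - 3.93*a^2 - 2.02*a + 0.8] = 15.9*a^2 - 7.86*a - 2.02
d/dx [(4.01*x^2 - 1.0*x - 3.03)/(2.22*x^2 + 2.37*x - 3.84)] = (11.7237*x^2 - 17.3436*x + 11.0211)/(4.9284*x^4 + 10.5228*x^3 - 11.4327*x^2 - 18.2016*x + 14.7456)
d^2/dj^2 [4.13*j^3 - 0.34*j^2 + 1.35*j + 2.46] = 24.78*j - 0.68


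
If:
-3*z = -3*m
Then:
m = z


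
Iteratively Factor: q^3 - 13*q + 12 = (q - 1)*(q^2 + q - 12) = (q - 3)*(q - 1)*(q + 4)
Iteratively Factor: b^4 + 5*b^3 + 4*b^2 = (b + 1)*(b^3 + 4*b^2) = (b + 1)*(b + 4)*(b^2) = b*(b + 1)*(b + 4)*(b)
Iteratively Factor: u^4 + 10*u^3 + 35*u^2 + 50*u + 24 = (u + 2)*(u^3 + 8*u^2 + 19*u + 12) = (u + 1)*(u + 2)*(u^2 + 7*u + 12) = (u + 1)*(u + 2)*(u + 4)*(u + 3)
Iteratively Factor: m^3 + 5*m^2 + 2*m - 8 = (m - 1)*(m^2 + 6*m + 8) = (m - 1)*(m + 4)*(m + 2)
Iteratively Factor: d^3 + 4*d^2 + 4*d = (d)*(d^2 + 4*d + 4) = d*(d + 2)*(d + 2)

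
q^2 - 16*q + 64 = (q - 8)^2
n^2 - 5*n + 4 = (n - 4)*(n - 1)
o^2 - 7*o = o*(o - 7)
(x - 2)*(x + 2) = x^2 - 4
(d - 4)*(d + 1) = d^2 - 3*d - 4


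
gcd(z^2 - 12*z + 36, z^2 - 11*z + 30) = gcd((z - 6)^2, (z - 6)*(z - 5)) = z - 6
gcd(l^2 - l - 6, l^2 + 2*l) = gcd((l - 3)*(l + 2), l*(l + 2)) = l + 2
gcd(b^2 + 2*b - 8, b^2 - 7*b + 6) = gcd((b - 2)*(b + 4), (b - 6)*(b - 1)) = 1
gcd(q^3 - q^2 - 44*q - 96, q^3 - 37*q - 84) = q^2 + 7*q + 12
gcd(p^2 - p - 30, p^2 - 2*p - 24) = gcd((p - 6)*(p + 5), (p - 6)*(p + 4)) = p - 6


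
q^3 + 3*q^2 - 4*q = q*(q - 1)*(q + 4)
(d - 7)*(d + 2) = d^2 - 5*d - 14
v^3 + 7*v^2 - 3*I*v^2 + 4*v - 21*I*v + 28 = (v + 7)*(v - 4*I)*(v + I)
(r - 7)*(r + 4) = r^2 - 3*r - 28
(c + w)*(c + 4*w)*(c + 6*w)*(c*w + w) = c^4*w + 11*c^3*w^2 + c^3*w + 34*c^2*w^3 + 11*c^2*w^2 + 24*c*w^4 + 34*c*w^3 + 24*w^4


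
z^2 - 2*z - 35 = (z - 7)*(z + 5)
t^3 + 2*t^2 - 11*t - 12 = (t - 3)*(t + 1)*(t + 4)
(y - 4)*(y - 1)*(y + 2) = y^3 - 3*y^2 - 6*y + 8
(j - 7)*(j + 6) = j^2 - j - 42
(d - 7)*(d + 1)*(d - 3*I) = d^3 - 6*d^2 - 3*I*d^2 - 7*d + 18*I*d + 21*I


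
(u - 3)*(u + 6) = u^2 + 3*u - 18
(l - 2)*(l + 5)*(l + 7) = l^3 + 10*l^2 + 11*l - 70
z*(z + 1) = z^2 + z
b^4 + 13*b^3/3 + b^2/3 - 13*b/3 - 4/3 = (b - 1)*(b + 1/3)*(b + 1)*(b + 4)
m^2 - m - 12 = (m - 4)*(m + 3)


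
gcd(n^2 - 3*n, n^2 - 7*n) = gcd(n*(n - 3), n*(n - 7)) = n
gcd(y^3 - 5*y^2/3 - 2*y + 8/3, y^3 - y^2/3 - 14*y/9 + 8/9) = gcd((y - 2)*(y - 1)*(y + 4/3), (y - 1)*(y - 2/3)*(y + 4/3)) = y^2 + y/3 - 4/3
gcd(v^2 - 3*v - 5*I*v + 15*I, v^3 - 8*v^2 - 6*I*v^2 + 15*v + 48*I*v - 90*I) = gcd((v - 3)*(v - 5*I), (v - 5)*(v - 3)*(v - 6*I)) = v - 3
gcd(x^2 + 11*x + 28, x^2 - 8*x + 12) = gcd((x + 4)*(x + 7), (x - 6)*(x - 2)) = 1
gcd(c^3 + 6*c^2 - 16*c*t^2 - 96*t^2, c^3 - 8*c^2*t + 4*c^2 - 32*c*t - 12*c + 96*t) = c + 6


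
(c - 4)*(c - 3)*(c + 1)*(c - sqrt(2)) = c^4 - 6*c^3 - sqrt(2)*c^3 + 5*c^2 + 6*sqrt(2)*c^2 - 5*sqrt(2)*c + 12*c - 12*sqrt(2)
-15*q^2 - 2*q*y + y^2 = (-5*q + y)*(3*q + y)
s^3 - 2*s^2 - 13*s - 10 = (s - 5)*(s + 1)*(s + 2)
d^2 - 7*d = d*(d - 7)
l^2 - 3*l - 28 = (l - 7)*(l + 4)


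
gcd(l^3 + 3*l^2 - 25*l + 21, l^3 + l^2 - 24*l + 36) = l - 3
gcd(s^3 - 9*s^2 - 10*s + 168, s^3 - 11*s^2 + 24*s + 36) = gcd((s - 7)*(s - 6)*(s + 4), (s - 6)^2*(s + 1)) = s - 6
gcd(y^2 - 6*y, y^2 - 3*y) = y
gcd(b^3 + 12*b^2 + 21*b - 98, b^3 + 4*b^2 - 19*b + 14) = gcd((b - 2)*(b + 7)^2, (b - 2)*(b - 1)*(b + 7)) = b^2 + 5*b - 14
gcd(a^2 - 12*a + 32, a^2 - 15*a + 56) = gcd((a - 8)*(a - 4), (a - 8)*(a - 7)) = a - 8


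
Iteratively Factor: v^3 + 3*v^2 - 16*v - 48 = (v - 4)*(v^2 + 7*v + 12) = (v - 4)*(v + 4)*(v + 3)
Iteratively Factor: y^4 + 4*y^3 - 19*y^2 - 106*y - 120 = (y + 3)*(y^3 + y^2 - 22*y - 40) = (y - 5)*(y + 3)*(y^2 + 6*y + 8) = (y - 5)*(y + 2)*(y + 3)*(y + 4)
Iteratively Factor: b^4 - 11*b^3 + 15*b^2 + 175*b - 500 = (b - 5)*(b^3 - 6*b^2 - 15*b + 100) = (b - 5)^2*(b^2 - b - 20) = (b - 5)^2*(b + 4)*(b - 5)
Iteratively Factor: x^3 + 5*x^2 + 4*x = (x)*(x^2 + 5*x + 4) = x*(x + 1)*(x + 4)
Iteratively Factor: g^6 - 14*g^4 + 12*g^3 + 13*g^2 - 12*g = (g + 1)*(g^5 - g^4 - 13*g^3 + 25*g^2 - 12*g) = g*(g + 1)*(g^4 - g^3 - 13*g^2 + 25*g - 12) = g*(g + 1)*(g + 4)*(g^3 - 5*g^2 + 7*g - 3) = g*(g - 3)*(g + 1)*(g + 4)*(g^2 - 2*g + 1) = g*(g - 3)*(g - 1)*(g + 1)*(g + 4)*(g - 1)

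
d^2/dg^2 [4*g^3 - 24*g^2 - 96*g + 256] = 24*g - 48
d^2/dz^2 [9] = 0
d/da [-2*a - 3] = -2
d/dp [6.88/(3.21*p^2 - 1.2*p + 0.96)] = (8.256 - 44.1696*p)/(3.21*p^2 - 1.2*p + 0.96)^2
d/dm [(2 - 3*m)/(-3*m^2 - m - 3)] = (9*m^2 + 3*m - (3*m - 2)*(6*m + 1) + 9)/(3*m^2 + m + 3)^2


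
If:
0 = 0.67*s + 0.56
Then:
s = -0.84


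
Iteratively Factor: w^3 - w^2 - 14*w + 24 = (w - 3)*(w^2 + 2*w - 8) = (w - 3)*(w - 2)*(w + 4)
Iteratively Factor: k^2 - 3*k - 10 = (k - 5)*(k + 2)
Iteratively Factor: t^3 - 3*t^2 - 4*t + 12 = (t - 3)*(t^2 - 4) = (t - 3)*(t - 2)*(t + 2)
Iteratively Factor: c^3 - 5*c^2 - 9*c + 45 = (c - 3)*(c^2 - 2*c - 15) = (c - 3)*(c + 3)*(c - 5)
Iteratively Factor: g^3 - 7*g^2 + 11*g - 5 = (g - 5)*(g^2 - 2*g + 1) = (g - 5)*(g - 1)*(g - 1)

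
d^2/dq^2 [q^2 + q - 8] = 2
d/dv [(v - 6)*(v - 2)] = 2*v - 8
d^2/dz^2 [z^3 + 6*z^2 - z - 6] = 6*z + 12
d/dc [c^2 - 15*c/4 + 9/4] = 2*c - 15/4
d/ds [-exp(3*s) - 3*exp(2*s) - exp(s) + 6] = (-3*exp(2*s) - 6*exp(s) - 1)*exp(s)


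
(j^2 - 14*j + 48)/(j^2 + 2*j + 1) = (j^2 - 14*j + 48)/(j^2 + 2*j + 1)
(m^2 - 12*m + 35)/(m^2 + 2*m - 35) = (m - 7)/(m + 7)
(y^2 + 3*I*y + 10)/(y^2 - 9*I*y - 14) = (y + 5*I)/(y - 7*I)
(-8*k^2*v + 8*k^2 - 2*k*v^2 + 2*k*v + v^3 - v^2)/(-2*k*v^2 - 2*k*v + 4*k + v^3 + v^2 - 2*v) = (-8*k^2 - 2*k*v + v^2)/(-2*k*v - 4*k + v^2 + 2*v)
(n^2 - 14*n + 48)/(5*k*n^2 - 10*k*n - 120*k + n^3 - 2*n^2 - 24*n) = (n - 8)/(5*k*n + 20*k + n^2 + 4*n)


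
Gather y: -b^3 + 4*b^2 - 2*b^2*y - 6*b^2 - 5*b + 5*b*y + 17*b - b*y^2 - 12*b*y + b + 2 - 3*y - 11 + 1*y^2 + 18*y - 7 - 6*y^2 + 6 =-b^3 - 2*b^2 + 13*b + y^2*(-b - 5) + y*(-2*b^2 - 7*b + 15) - 10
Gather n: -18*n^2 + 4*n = -18*n^2 + 4*n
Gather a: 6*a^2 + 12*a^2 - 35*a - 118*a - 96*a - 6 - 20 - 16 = 18*a^2 - 249*a - 42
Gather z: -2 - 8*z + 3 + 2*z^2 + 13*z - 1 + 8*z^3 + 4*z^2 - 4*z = 8*z^3 + 6*z^2 + z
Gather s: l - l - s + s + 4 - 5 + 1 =0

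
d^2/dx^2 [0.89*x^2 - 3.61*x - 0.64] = 1.78000000000000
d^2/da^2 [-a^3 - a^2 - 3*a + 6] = -6*a - 2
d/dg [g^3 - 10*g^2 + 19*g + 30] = 3*g^2 - 20*g + 19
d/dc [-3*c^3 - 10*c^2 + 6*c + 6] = -9*c^2 - 20*c + 6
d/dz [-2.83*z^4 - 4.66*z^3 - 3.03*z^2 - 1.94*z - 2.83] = -11.32*z^3 - 13.98*z^2 - 6.06*z - 1.94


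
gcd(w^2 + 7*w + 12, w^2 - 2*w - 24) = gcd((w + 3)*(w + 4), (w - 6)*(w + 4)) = w + 4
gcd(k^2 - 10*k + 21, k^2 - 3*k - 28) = k - 7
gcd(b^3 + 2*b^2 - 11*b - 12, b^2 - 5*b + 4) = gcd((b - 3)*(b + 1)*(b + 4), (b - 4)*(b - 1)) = 1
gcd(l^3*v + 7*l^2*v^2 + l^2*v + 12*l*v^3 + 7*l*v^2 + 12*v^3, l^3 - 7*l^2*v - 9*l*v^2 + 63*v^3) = l + 3*v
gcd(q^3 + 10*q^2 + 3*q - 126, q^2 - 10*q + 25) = 1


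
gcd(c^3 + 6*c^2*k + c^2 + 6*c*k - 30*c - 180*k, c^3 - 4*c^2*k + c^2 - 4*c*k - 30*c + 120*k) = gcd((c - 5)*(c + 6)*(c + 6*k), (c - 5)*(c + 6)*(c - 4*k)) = c^2 + c - 30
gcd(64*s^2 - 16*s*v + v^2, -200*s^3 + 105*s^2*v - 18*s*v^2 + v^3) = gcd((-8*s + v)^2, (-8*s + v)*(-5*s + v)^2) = 8*s - v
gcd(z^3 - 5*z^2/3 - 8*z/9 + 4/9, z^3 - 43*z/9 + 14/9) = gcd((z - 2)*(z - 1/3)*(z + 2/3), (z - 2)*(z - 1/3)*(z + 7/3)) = z^2 - 7*z/3 + 2/3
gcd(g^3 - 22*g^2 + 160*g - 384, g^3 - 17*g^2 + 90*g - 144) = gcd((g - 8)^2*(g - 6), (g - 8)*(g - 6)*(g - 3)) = g^2 - 14*g + 48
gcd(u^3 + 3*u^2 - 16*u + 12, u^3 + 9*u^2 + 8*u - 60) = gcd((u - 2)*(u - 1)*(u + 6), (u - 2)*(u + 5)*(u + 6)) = u^2 + 4*u - 12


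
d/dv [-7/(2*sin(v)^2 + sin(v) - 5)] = 7*(4*sin(v) + 1)*cos(v)/(sin(v) - cos(2*v) - 4)^2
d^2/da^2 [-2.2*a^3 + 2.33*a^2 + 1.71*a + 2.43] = 4.66 - 13.2*a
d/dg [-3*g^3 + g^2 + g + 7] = -9*g^2 + 2*g + 1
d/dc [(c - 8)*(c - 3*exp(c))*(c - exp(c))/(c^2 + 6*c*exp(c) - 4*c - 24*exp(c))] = (-2*(c - 8)*(c - 3*exp(c))*(c - exp(c))*(3*c*exp(c) + c - 9*exp(c) - 2) + ((1 - exp(c))*(c - 8)*(c - 3*exp(c)) - (c - 8)*(c - exp(c))*(3*exp(c) - 1) + (c - 3*exp(c))*(c - exp(c)))*(c^2 + 6*c*exp(c) - 4*c - 24*exp(c)))/(c^2 + 6*c*exp(c) - 4*c - 24*exp(c))^2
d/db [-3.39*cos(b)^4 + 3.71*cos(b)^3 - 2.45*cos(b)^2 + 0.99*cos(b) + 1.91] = (13.56*cos(b)^3 - 11.13*cos(b)^2 + 4.9*cos(b) - 0.99)*sin(b)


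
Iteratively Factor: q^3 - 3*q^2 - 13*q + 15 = (q + 3)*(q^2 - 6*q + 5) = (q - 5)*(q + 3)*(q - 1)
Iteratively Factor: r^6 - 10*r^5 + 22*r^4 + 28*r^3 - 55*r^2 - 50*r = (r + 1)*(r^5 - 11*r^4 + 33*r^3 - 5*r^2 - 50*r) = (r - 2)*(r + 1)*(r^4 - 9*r^3 + 15*r^2 + 25*r) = (r - 5)*(r - 2)*(r + 1)*(r^3 - 4*r^2 - 5*r) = r*(r - 5)*(r - 2)*(r + 1)*(r^2 - 4*r - 5) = r*(r - 5)^2*(r - 2)*(r + 1)*(r + 1)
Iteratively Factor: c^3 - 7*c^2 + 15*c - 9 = (c - 1)*(c^2 - 6*c + 9) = (c - 3)*(c - 1)*(c - 3)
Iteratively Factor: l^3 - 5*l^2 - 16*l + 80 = (l - 5)*(l^2 - 16) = (l - 5)*(l + 4)*(l - 4)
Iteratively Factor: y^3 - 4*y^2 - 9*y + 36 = (y + 3)*(y^2 - 7*y + 12) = (y - 4)*(y + 3)*(y - 3)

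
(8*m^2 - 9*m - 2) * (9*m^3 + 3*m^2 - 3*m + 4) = 72*m^5 - 57*m^4 - 69*m^3 + 53*m^2 - 30*m - 8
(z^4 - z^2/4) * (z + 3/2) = z^5 + 3*z^4/2 - z^3/4 - 3*z^2/8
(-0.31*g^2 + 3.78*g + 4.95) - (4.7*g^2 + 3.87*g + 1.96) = -5.01*g^2 - 0.0900000000000003*g + 2.99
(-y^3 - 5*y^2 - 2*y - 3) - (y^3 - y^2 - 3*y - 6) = -2*y^3 - 4*y^2 + y + 3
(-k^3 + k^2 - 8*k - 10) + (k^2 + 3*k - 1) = -k^3 + 2*k^2 - 5*k - 11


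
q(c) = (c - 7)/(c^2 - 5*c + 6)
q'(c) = (5 - 2*c)*(c - 7)/(c^2 - 5*c + 6)^2 + 1/(c^2 - 5*c + 6) = (c^2 - 5*c - (c - 7)*(2*c - 5) + 6)/(c^2 - 5*c + 6)^2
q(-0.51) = -0.85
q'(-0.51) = -0.47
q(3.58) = -3.73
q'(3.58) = 9.89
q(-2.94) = -0.34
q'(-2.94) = -0.09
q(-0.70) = -0.77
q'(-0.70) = -0.39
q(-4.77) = -0.22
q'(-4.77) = -0.04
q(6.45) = -0.04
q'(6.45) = 0.08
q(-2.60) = -0.37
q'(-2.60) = -0.11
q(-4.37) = -0.24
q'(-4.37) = -0.05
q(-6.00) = -0.18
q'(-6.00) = -0.03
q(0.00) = -1.17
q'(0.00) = -0.81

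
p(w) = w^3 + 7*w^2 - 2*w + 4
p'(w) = 3*w^2 + 14*w - 2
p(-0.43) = 6.07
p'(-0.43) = -7.47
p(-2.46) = 36.39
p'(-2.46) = -18.29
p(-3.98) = 59.80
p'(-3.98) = -10.20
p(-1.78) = 24.10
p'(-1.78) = -17.41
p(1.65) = 24.25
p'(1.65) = 29.27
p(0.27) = 3.99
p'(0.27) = 2.00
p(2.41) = 53.83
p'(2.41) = 49.16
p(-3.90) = 58.95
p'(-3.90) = -10.97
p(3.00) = 88.00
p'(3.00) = 67.00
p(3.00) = 88.00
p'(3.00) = 67.00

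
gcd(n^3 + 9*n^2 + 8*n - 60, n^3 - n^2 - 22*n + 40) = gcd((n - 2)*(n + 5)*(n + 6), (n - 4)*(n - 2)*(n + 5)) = n^2 + 3*n - 10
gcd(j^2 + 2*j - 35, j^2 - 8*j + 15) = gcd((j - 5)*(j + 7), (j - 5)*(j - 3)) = j - 5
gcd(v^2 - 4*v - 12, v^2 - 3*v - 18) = v - 6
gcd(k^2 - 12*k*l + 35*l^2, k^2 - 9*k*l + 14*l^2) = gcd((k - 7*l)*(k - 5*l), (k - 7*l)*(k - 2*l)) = k - 7*l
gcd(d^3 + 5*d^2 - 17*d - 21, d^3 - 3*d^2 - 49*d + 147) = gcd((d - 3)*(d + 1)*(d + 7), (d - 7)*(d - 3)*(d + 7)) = d^2 + 4*d - 21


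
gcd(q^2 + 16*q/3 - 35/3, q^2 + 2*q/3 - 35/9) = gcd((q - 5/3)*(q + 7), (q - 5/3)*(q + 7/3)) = q - 5/3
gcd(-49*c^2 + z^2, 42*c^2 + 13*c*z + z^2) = 7*c + z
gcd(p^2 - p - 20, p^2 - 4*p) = 1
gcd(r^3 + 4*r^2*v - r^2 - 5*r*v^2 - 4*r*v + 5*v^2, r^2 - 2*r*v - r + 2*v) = r - 1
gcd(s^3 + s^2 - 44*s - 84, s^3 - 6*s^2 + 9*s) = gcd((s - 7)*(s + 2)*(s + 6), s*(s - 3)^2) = 1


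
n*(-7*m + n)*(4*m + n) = -28*m^2*n - 3*m*n^2 + n^3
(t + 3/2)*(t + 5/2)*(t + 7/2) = t^3 + 15*t^2/2 + 71*t/4 + 105/8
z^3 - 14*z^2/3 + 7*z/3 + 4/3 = (z - 4)*(z - 1)*(z + 1/3)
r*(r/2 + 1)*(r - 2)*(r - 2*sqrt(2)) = r^4/2 - sqrt(2)*r^3 - 2*r^2 + 4*sqrt(2)*r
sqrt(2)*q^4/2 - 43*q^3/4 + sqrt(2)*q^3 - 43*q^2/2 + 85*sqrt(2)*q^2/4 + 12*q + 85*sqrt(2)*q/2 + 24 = (q/2 + 1)*(q - 8*sqrt(2))*(q - 3*sqrt(2))*(sqrt(2)*q + 1/2)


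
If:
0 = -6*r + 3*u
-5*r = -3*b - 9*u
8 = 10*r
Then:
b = -52/15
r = 4/5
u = 8/5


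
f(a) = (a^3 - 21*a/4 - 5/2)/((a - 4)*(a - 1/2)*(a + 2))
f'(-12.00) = -0.01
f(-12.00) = 0.83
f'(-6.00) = -0.03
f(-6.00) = 0.72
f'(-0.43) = -0.76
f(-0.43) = -0.05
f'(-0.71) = -0.48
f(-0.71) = 0.12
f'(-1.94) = -0.15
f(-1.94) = 0.44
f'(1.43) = -0.95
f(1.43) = 0.86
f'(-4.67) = -0.05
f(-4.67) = 0.67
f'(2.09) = -0.75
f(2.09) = 0.35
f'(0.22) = -7.42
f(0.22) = -1.55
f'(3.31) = -4.12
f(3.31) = -1.59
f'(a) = (3*a^2 - 21/4)/((a - 4)*(a - 1/2)*(a + 2)) - (a^3 - 21*a/4 - 5/2)/((a - 4)*(a - 1/2)*(a + 2)^2) - (a^3 - 21*a/4 - 5/2)/((a - 4)*(a - 1/2)^2*(a + 2)) - (a^3 - 21*a/4 - 5/2)/((a - 4)^2*(a - 1/2)*(a + 2))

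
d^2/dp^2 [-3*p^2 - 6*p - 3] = -6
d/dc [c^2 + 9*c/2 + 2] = 2*c + 9/2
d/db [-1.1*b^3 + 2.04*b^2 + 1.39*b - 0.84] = -3.3*b^2 + 4.08*b + 1.39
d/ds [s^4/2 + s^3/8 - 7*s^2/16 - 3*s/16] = 2*s^3 + 3*s^2/8 - 7*s/8 - 3/16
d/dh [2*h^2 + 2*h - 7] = 4*h + 2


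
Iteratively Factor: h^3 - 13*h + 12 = (h - 3)*(h^2 + 3*h - 4) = (h - 3)*(h + 4)*(h - 1)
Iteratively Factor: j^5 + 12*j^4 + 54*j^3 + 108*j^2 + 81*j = (j + 3)*(j^4 + 9*j^3 + 27*j^2 + 27*j) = (j + 3)^2*(j^3 + 6*j^2 + 9*j) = j*(j + 3)^2*(j^2 + 6*j + 9) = j*(j + 3)^3*(j + 3)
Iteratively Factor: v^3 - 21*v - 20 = (v + 1)*(v^2 - v - 20) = (v - 5)*(v + 1)*(v + 4)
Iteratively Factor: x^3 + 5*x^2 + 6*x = (x + 2)*(x^2 + 3*x) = x*(x + 2)*(x + 3)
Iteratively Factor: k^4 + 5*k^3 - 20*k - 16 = (k + 4)*(k^3 + k^2 - 4*k - 4) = (k - 2)*(k + 4)*(k^2 + 3*k + 2) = (k - 2)*(k + 1)*(k + 4)*(k + 2)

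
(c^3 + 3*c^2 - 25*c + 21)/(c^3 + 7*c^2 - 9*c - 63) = (c - 1)/(c + 3)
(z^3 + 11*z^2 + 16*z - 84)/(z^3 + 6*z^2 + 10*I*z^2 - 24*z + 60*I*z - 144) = (z^2 + 5*z - 14)/(z^2 + 10*I*z - 24)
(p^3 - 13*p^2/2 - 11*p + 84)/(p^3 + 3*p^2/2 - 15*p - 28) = (p - 6)/(p + 2)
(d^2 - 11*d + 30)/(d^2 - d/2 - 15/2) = 2*(-d^2 + 11*d - 30)/(-2*d^2 + d + 15)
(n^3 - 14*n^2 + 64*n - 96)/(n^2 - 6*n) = n - 8 + 16/n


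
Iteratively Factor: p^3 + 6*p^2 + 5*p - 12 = (p + 3)*(p^2 + 3*p - 4) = (p - 1)*(p + 3)*(p + 4)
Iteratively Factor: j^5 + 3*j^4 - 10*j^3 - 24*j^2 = (j - 3)*(j^4 + 6*j^3 + 8*j^2) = j*(j - 3)*(j^3 + 6*j^2 + 8*j) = j*(j - 3)*(j + 4)*(j^2 + 2*j) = j*(j - 3)*(j + 2)*(j + 4)*(j)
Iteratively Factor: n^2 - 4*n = (n - 4)*(n)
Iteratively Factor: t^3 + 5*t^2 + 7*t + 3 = (t + 1)*(t^2 + 4*t + 3) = (t + 1)*(t + 3)*(t + 1)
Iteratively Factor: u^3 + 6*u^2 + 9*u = (u)*(u^2 + 6*u + 9) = u*(u + 3)*(u + 3)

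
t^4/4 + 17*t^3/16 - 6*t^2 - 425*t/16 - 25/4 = (t/4 + 1)*(t - 5)*(t + 1/4)*(t + 5)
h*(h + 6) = h^2 + 6*h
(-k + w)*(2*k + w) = -2*k^2 + k*w + w^2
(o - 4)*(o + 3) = o^2 - o - 12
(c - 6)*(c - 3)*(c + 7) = c^3 - 2*c^2 - 45*c + 126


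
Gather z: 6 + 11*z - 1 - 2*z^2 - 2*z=-2*z^2 + 9*z + 5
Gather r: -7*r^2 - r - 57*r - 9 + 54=-7*r^2 - 58*r + 45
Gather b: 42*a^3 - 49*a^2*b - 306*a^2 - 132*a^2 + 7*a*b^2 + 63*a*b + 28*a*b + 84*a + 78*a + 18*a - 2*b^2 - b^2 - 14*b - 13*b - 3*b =42*a^3 - 438*a^2 + 180*a + b^2*(7*a - 3) + b*(-49*a^2 + 91*a - 30)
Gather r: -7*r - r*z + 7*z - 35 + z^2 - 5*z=r*(-z - 7) + z^2 + 2*z - 35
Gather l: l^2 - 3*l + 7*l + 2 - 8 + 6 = l^2 + 4*l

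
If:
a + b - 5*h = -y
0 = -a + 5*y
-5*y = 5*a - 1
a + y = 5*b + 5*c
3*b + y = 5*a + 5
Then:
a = 1/6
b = 29/15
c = -142/75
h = 32/75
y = 1/30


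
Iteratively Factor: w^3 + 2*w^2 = (w + 2)*(w^2) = w*(w + 2)*(w)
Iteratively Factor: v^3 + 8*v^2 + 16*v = (v + 4)*(v^2 + 4*v) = v*(v + 4)*(v + 4)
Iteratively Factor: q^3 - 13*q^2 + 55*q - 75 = (q - 3)*(q^2 - 10*q + 25) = (q - 5)*(q - 3)*(q - 5)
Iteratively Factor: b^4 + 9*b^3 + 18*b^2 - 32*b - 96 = (b + 4)*(b^3 + 5*b^2 - 2*b - 24) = (b + 4)^2*(b^2 + b - 6) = (b + 3)*(b + 4)^2*(b - 2)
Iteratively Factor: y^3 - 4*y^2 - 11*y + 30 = (y - 5)*(y^2 + y - 6) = (y - 5)*(y - 2)*(y + 3)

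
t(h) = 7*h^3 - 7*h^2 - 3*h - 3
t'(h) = 21*h^2 - 14*h - 3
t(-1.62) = -46.27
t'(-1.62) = 74.79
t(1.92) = 14.98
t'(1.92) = 47.53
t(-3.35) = -334.68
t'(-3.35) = 279.57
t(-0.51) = -4.22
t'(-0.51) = 9.60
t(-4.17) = -619.79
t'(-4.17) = 420.55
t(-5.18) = -1148.23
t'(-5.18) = 633.00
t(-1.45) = -34.71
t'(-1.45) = 61.45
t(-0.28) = -2.86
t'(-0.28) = 2.57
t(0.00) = -3.00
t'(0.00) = -3.00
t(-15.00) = -25158.00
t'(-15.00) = 4932.00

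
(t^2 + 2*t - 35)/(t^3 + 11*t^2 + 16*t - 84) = (t - 5)/(t^2 + 4*t - 12)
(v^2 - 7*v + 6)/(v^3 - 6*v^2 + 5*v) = (v - 6)/(v*(v - 5))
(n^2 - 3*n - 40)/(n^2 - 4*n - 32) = (n + 5)/(n + 4)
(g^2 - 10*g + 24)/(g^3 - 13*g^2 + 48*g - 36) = (g - 4)/(g^2 - 7*g + 6)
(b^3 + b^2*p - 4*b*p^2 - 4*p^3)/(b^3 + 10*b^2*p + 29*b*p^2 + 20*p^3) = (b^2 - 4*p^2)/(b^2 + 9*b*p + 20*p^2)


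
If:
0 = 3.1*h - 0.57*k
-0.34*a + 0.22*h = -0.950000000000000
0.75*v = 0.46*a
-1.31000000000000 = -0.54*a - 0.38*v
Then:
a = 1.69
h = -1.70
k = -9.24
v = 1.04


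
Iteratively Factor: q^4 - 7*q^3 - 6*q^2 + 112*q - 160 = (q + 4)*(q^3 - 11*q^2 + 38*q - 40) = (q - 5)*(q + 4)*(q^2 - 6*q + 8) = (q - 5)*(q - 2)*(q + 4)*(q - 4)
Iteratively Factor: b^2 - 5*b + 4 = (b - 4)*(b - 1)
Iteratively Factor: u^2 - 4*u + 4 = (u - 2)*(u - 2)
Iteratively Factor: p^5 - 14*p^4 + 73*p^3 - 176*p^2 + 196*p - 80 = (p - 1)*(p^4 - 13*p^3 + 60*p^2 - 116*p + 80) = (p - 2)*(p - 1)*(p^3 - 11*p^2 + 38*p - 40) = (p - 5)*(p - 2)*(p - 1)*(p^2 - 6*p + 8) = (p - 5)*(p - 4)*(p - 2)*(p - 1)*(p - 2)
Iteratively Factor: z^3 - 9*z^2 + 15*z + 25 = (z - 5)*(z^2 - 4*z - 5) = (z - 5)*(z + 1)*(z - 5)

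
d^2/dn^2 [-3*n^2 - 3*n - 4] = -6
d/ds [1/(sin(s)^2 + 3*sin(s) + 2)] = -(2*sin(s) + 3)*cos(s)/(sin(s)^2 + 3*sin(s) + 2)^2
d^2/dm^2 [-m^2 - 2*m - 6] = -2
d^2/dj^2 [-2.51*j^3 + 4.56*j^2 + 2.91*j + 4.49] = 9.12 - 15.06*j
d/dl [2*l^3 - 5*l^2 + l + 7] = 6*l^2 - 10*l + 1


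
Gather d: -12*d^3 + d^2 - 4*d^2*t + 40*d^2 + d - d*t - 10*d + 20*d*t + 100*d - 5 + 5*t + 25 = -12*d^3 + d^2*(41 - 4*t) + d*(19*t + 91) + 5*t + 20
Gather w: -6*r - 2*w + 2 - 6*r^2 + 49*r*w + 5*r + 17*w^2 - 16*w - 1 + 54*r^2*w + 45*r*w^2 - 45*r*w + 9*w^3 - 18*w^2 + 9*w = -6*r^2 - r + 9*w^3 + w^2*(45*r - 1) + w*(54*r^2 + 4*r - 9) + 1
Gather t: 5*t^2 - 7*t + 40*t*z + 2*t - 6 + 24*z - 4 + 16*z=5*t^2 + t*(40*z - 5) + 40*z - 10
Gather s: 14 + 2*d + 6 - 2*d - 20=0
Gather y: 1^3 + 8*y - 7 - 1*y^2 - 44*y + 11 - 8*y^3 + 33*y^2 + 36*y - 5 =-8*y^3 + 32*y^2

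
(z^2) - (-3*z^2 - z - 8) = 4*z^2 + z + 8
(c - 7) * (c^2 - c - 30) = c^3 - 8*c^2 - 23*c + 210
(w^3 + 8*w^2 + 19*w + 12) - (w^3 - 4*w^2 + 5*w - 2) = 12*w^2 + 14*w + 14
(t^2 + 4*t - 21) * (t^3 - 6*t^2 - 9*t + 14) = t^5 - 2*t^4 - 54*t^3 + 104*t^2 + 245*t - 294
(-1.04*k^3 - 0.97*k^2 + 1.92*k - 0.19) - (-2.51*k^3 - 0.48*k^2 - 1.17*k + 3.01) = 1.47*k^3 - 0.49*k^2 + 3.09*k - 3.2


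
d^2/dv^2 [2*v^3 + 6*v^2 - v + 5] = 12*v + 12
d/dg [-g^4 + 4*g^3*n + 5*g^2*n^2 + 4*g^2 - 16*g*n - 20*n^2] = -4*g^3 + 12*g^2*n + 10*g*n^2 + 8*g - 16*n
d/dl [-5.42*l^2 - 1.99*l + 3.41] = -10.84*l - 1.99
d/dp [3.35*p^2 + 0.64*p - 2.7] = 6.7*p + 0.64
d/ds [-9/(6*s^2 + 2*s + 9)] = 18*(6*s + 1)/(6*s^2 + 2*s + 9)^2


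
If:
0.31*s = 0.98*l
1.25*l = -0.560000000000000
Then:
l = -0.45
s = -1.42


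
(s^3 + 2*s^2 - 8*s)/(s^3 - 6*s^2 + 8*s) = (s + 4)/(s - 4)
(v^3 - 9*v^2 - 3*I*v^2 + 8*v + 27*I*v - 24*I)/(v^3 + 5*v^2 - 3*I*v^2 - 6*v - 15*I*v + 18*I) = (v - 8)/(v + 6)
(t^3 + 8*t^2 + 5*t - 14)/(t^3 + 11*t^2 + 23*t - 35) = (t + 2)/(t + 5)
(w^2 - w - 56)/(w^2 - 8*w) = (w + 7)/w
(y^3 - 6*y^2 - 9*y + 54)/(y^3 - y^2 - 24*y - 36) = (y - 3)/(y + 2)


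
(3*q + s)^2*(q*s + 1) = 9*q^3*s + 6*q^2*s^2 + 9*q^2 + q*s^3 + 6*q*s + s^2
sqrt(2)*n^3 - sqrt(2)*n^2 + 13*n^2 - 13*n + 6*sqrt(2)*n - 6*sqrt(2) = (n - 1)*(n + 6*sqrt(2))*(sqrt(2)*n + 1)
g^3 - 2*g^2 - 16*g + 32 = (g - 4)*(g - 2)*(g + 4)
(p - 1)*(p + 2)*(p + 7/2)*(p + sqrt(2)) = p^4 + sqrt(2)*p^3 + 9*p^3/2 + 3*p^2/2 + 9*sqrt(2)*p^2/2 - 7*p + 3*sqrt(2)*p/2 - 7*sqrt(2)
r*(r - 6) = r^2 - 6*r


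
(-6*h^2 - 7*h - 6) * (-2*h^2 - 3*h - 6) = 12*h^4 + 32*h^3 + 69*h^2 + 60*h + 36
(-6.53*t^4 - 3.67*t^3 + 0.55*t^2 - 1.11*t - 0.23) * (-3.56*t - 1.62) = 23.2468*t^5 + 23.6438*t^4 + 3.9874*t^3 + 3.0606*t^2 + 2.617*t + 0.3726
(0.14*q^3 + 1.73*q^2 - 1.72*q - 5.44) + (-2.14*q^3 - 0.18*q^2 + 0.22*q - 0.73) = -2.0*q^3 + 1.55*q^2 - 1.5*q - 6.17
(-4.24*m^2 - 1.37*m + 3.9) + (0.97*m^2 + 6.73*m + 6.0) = -3.27*m^2 + 5.36*m + 9.9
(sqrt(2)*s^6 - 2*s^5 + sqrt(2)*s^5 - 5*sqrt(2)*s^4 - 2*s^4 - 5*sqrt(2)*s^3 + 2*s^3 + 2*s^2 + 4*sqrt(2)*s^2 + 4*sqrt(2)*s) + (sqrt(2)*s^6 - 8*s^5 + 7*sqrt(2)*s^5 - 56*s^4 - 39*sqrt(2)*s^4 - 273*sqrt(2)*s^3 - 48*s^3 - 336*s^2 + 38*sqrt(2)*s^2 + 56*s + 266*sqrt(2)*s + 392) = 2*sqrt(2)*s^6 - 10*s^5 + 8*sqrt(2)*s^5 - 44*sqrt(2)*s^4 - 58*s^4 - 278*sqrt(2)*s^3 - 46*s^3 - 334*s^2 + 42*sqrt(2)*s^2 + 56*s + 270*sqrt(2)*s + 392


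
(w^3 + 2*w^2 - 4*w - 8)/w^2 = w + 2 - 4/w - 8/w^2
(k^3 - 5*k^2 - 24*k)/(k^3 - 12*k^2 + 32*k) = (k + 3)/(k - 4)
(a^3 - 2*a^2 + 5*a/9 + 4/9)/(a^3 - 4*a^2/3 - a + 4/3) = (a + 1/3)/(a + 1)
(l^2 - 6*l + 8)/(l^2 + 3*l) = (l^2 - 6*l + 8)/(l*(l + 3))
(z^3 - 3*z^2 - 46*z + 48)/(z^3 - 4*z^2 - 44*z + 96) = (z - 1)/(z - 2)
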